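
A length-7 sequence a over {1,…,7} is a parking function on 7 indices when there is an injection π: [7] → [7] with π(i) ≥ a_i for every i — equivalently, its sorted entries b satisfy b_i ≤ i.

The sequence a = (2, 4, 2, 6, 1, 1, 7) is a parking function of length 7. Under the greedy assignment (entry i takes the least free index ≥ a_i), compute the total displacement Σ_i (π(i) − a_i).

Σπ(i) = 1+…+7 = 28; Σa = 2+4+2+6+1+1+7 = 23; disp = 28−23 = 5.

5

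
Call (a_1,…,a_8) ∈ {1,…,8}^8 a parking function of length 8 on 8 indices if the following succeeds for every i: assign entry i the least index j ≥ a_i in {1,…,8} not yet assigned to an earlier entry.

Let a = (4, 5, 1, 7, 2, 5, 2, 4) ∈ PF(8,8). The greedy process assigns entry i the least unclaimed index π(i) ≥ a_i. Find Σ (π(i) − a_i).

6

Σπ(i) = 1+…+8 = 36; Σa = 4+5+1+7+2+5+2+4 = 30; disp = 36−30 = 6.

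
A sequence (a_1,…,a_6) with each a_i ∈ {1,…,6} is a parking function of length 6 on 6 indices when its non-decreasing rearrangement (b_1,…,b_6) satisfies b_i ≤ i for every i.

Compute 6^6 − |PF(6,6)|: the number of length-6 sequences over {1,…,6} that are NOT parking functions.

29849

|PF(6,6)| = 1·7^5 = 1×16807 = 16807
Example (4,5,6,1,6,6) → sorted (1,4,5,6,6,6): b_2=4>2, not a PF.
So 46656 − 16807 = 29849 fail.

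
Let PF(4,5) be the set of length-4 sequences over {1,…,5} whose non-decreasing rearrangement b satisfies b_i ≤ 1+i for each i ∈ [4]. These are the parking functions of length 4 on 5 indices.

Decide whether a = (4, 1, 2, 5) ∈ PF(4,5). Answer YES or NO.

Sorted: b = (1, 2, 4, 5).
  b_1=1 ≤ 2
  b_2=2 ≤ 3
  b_3=4 ≤ 4
  b_4=5 ≤ 5
All bounds hold ⇒ YES

YES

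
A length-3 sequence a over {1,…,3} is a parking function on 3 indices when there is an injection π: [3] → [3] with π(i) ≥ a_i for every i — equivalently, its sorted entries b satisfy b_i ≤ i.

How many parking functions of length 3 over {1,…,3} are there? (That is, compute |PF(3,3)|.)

16

|PF(3,3)| = (3+1−3)·(3+1)^{3−1} = 1 · 16 = 16 [KW]
One tuple (1,2,3) → sorted (1,2,3): b_i ≤ i ∀i, a PF.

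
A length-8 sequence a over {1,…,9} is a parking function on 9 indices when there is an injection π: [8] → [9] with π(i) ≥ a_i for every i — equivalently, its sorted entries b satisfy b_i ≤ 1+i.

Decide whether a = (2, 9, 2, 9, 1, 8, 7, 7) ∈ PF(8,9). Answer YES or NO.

Sorted: b = (1, 2, 2, 7, 7, 8, 9, 9).
  b_1=1 ≤ 2
  b_2=2 ≤ 3
  b_3=2 ≤ 4
  b_4=7 > 5
  fails at i=4 ⇒ NO

NO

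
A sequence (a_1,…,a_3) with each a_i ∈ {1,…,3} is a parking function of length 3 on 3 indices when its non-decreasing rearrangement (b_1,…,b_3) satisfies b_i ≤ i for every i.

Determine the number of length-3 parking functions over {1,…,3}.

|PF(3,3)| = (3−3+1)·(3+1)^(3−1) = 1·16 = 16 (Pollak)
E.g. (1,1,1) → sorted (1,1,1): b_i ≤ i ∀i, a PF.

16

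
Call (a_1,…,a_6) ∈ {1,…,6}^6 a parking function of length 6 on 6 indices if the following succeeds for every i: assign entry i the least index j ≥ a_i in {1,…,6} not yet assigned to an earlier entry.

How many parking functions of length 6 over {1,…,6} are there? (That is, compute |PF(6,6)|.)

|PF| = (6+1−6)·(6+1)^{6−1} = 1·16807 = 16807 (Konheim–Weiss)
Example (1,2,5,1,3,6) → sorted (1,1,2,3,5,6): b_i ≤ i ∀i, a PF.

16807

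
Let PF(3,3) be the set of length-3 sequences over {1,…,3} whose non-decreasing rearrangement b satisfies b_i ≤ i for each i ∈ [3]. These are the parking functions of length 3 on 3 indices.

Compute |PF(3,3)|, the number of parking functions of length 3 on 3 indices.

16

Count = (3−3+1)·(3+1)^(3−1) = 1·16 = 16
Check (2,2,1) → sorted (1,2,2): b_i ≤ i ∀i, a PF.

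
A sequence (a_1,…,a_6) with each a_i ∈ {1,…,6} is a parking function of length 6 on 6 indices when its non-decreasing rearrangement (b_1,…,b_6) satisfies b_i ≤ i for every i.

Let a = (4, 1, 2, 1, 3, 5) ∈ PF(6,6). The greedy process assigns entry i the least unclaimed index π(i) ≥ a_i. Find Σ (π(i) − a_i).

Σπ = 6·7/2 = 21 (π permutes [6]); Σa = 4+1+2+1+3+5 = 16; disp = 21−16 = 5.

5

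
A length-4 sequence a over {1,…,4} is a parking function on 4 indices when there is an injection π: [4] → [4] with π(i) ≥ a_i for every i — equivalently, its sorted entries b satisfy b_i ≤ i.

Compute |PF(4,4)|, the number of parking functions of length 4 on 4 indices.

#PF = (4−4+1)·(4+1)^(4−1) = 1 · 125 = 125
Example (1,2,4,3) → sorted (1,2,3,4): b_i ≤ i ∀i, a PF.

125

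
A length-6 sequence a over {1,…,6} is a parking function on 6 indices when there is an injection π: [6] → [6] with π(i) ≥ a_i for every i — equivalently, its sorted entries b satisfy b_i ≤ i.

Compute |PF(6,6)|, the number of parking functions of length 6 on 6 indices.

#PF = (7−6)·7^(6−1) = 1 · 16807 = 16807 (Konheim–Weiss)
Check (5,1,1,3,4,2) → sorted (1,1,2,3,4,5): b_i ≤ i ∀i, a PF.

16807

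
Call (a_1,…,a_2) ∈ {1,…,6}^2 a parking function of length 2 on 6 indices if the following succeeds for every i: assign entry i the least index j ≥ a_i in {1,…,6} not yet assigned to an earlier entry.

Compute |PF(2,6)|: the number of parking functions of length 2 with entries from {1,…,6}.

|PF| = 5·7^1 = 5·7 = 35 [KW]
Example (6,1) → sorted (1,6): b_i ≤ 4+i ∀i, a PF.

35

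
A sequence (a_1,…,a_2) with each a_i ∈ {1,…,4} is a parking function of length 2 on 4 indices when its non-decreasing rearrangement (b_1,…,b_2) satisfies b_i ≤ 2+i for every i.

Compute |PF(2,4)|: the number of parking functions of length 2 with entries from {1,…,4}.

15

|PF(2,4)| = (4−2+1)·(4+1)^(2−1) = 3 · 5 = 15
Example (2,1) → sorted (1,2): b_i ≤ 2+i ∀i, a PF.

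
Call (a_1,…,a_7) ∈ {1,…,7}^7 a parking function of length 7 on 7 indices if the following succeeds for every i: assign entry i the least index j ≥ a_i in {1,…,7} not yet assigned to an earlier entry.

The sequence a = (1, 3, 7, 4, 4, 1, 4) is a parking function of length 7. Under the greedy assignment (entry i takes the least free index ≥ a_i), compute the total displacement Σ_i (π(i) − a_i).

4

Σπ = 28 ({1..7} each once); Σa = 1+3+7+4+4+1+4 = 24; disp = 28−24 = 4.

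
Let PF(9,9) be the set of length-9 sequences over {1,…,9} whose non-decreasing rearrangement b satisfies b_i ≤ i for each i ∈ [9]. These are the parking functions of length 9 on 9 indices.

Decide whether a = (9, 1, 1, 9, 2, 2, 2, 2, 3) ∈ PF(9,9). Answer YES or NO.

NO

Order a: b = (1, 1, 2, 2, 2, 2, 3, 9, 9).
  b_1=1 ≤ 1
  b_2=1 ≤ 2
  b_3=2 ≤ 3
  b_4=2 ≤ 4
  b_5=2 ≤ 5
  b_6=2 ≤ 6
  b_7=3 ≤ 7
  b_8=9 > 8
  fails at i=8 ⇒ NO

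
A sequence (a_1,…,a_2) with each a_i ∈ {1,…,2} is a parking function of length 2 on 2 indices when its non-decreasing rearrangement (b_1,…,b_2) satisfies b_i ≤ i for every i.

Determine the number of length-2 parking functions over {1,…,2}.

|PF(2,2)| = 1·3^1 = 1·3 = 3 (Pollak)
E.g. (1,2) → sorted (1,2): b_i ≤ i ∀i, a PF.

3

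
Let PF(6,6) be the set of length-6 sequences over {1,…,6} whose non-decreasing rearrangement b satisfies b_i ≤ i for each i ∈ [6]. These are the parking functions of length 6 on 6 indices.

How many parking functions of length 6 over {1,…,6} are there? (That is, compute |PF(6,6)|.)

16807

|PF(6,6)| = (6−6+1)·(6+1)^(6−1) = 1·16807 = 16807 (Konheim–Weiss)
Check (1,2,1,2,6,3) → sorted (1,1,2,2,3,6): b_i ≤ i ∀i, a PF.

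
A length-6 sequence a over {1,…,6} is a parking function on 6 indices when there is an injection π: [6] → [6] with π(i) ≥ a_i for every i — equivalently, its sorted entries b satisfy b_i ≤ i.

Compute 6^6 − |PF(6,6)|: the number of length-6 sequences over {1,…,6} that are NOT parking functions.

29849

Count = (6+1−6)·(6+1)^{6−1} = 1 · 16807 = 16807 (Konheim–Weiss)
Check (4,4,1,4,6,4) → sorted (1,4,4,4,4,6): b_2=4>2, not a PF.
6^6 − 16807 = 46656 − 16807 = 29849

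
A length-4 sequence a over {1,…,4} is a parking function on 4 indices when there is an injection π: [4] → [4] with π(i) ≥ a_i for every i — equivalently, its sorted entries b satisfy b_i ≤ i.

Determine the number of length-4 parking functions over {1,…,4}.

125

Count = 1·5^3 = 1×125 = 125 [KW]
Check (3,3,1,1) → sorted (1,1,3,3): b_i ≤ i ∀i, a PF.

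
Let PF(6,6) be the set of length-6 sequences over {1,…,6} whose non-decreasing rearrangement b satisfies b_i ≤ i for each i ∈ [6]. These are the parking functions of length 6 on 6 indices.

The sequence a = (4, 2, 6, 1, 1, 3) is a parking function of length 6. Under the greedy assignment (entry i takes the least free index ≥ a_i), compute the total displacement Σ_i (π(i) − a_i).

4

Σπ = 6·7/2 = 21 (π permutes [6]); Σa = 4+2+6+1+1+3 = 17; disp = 21−17 = 4.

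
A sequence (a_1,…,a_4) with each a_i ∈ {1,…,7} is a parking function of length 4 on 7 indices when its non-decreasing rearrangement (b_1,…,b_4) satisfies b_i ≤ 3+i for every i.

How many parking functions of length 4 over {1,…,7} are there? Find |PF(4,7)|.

#PF = (7−4+1)·(7+1)^(4−1) = 4 · 512 = 2048 [KW]
One tuple (4,6,1,1) → sorted (1,1,4,6): b_i ≤ 3+i ∀i, a PF.

2048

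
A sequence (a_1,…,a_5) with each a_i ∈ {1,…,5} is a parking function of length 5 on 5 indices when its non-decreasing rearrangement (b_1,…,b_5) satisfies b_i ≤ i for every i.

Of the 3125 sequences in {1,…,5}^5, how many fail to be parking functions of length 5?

1829

Count = (5−5+1)·(5+1)^(5−1) = 1 · 1296 = 1296 (Pollak)
E.g. (5,5,5,5,4) → sorted (4,5,5,5,5): b_1=4>1, not a PF.
5^5 − 1296 = 3125 − 1296 = 1829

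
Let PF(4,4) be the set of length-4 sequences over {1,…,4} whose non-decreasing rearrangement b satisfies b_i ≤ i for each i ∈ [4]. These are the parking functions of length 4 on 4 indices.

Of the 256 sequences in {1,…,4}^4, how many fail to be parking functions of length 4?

Count = (4−4+1)·(4+1)^(4−1) = 1×125 = 125 [KW]
One tuple (4,2,4,2) → sorted (2,2,4,4): b_1=2>1, not a PF.
4^4 − 125 = 256 − 125 = 131

131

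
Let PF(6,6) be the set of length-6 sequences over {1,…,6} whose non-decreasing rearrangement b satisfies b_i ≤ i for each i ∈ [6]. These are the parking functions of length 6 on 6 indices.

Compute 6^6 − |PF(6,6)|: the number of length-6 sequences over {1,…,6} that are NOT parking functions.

29849

|PF| = (6+1−6)·(6+1)^{6−1} = 1·16807 = 16807 (Konheim–Weiss)
Check (4,4,1,5,3,6) → sorted (1,3,4,4,5,6): b_2=3>2, not a PF.
6^6 − 16807 = 46656 − 16807 = 29849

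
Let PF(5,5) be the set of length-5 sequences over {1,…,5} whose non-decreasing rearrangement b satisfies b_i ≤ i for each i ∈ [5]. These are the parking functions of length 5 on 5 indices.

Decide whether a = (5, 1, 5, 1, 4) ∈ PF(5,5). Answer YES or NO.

Rearranged: b = (1, 1, 4, 5, 5).
  b_1=1 ≤ 1
  b_2=1 ≤ 2
  b_3=4 > 3
  fails at i=3 ⇒ NO

NO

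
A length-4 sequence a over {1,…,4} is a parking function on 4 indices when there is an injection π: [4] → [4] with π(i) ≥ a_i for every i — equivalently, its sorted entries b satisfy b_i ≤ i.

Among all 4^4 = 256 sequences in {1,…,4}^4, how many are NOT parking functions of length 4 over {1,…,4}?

131

|PF| = (4+1−4)·(4+1)^{4−1} = 1·125 = 125 (Pollak)
Example (4,2,2,4) → sorted (2,2,4,4): b_1=2>1, not a PF.
Total 256; non-PF = 256−125 = 131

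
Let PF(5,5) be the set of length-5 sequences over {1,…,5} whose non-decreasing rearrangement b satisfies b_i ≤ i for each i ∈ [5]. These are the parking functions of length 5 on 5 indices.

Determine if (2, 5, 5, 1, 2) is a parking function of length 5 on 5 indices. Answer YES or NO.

Sorted: b = (1, 2, 2, 5, 5).
  b_1=1 ≤ 1
  b_2=2 ≤ 2
  b_3=2 ≤ 3
  b_4=5 > 4
  fails at i=4 ⇒ NO

NO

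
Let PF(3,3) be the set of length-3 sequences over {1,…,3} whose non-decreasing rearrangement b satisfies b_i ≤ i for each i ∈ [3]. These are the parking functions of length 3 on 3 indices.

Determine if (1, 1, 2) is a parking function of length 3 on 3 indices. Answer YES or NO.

YES

Order a: b = (1, 1, 2).
  b_1=1 ≤ 1
  b_2=1 ≤ 2
  b_3=2 ≤ 3
All bounds hold ⇒ YES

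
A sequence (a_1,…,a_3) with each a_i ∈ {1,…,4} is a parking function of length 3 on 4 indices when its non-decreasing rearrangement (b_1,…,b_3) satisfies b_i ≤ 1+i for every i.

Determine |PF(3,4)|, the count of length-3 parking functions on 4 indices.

50

Count = 2·5^2 = 2 · 25 = 50 [KW]
E.g. (2,1,4) → sorted (1,2,4): b_i ≤ 1+i ∀i, a PF.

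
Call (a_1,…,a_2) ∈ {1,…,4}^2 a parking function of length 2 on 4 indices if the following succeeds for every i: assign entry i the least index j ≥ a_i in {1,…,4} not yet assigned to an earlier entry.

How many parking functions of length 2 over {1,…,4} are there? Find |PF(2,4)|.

15

|PF| = (4−2+1)·(4+1)^(2−1) = 3·5 = 15
Example (1,4) → sorted (1,4): b_i ≤ 2+i ∀i, a PF.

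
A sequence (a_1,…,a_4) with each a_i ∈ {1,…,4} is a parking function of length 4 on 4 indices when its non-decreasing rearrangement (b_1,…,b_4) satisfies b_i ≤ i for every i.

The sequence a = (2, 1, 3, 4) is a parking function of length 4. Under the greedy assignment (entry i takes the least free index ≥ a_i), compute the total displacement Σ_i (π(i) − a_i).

Σπ = 10 ({1..4} each once); Σa = 2+1+3+4 = 10; disp = 10−10 = 0.

0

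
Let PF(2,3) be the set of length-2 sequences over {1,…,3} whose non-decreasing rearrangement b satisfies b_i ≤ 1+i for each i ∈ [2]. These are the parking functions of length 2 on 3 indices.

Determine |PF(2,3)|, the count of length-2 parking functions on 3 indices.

Count = 2·4^1 = 2×4 = 8
One tuple (2,1) → sorted (1,2): b_i ≤ 1+i ∀i, a PF.

8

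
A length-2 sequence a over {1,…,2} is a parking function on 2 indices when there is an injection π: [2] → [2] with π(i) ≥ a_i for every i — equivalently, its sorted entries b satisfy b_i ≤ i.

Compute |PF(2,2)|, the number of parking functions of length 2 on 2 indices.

Count = 1·3^1 = 1 · 3 = 3
Example (2,1) → sorted (1,2): b_i ≤ i ∀i, a PF.

3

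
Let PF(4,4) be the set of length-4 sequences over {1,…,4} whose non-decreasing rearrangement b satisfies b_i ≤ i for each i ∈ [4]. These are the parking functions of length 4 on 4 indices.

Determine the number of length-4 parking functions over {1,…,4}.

|PF| = (4−4+1)·(4+1)^(4−1) = 1 · 125 = 125 [KW]
One tuple (1,3,3,2) → sorted (1,2,3,3): b_i ≤ i ∀i, a PF.

125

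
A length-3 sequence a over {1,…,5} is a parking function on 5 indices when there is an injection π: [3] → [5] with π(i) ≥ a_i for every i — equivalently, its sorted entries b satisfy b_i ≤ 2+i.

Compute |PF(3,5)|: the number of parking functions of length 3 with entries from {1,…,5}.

108

|PF(3,5)| = (6−3)·6^(3−1) = 3 · 36 = 108 (Konheim–Weiss)
E.g. (2,4,1) → sorted (1,2,4): b_i ≤ 2+i ∀i, a PF.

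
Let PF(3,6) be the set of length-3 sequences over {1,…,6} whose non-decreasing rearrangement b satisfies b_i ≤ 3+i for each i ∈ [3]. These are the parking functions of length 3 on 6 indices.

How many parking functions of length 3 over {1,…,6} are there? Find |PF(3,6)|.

196

|PF(3,6)| = (6+1−3)·(6+1)^{3−1} = 4·49 = 196
E.g. (2,2,2) → sorted (2,2,2): b_i ≤ 3+i ∀i, a PF.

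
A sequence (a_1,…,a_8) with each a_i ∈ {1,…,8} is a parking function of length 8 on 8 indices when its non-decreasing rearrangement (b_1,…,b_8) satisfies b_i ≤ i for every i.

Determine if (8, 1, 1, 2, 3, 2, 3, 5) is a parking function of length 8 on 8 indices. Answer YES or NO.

Sorted: b = (1, 1, 2, 2, 3, 3, 5, 8).
  b_1=1 ≤ 1
  b_2=1 ≤ 2
  b_3=2 ≤ 3
  b_4=2 ≤ 4
  b_5=3 ≤ 5
  b_6=3 ≤ 6
  b_7=5 ≤ 7
  b_8=8 ≤ 8
All bounds hold ⇒ YES

YES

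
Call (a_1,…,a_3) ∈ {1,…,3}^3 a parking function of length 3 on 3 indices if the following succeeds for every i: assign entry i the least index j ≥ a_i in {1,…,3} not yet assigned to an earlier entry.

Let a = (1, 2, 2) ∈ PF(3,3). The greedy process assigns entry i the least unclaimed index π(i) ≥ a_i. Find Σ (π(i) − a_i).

1

Σπ = 3·4/2 = 6 (π permutes [3]); Σa = 1+2+2 = 5; disp = 6−5 = 1.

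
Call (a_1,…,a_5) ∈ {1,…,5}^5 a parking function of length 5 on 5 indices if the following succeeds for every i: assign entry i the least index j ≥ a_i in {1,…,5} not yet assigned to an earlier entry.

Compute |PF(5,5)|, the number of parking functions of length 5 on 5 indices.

1296

|PF| = (6−5)·6^(5−1) = 1·1296 = 1296 (Pollak)
E.g. (4,1,2,1,1) → sorted (1,1,1,2,4): b_i ≤ i ∀i, a PF.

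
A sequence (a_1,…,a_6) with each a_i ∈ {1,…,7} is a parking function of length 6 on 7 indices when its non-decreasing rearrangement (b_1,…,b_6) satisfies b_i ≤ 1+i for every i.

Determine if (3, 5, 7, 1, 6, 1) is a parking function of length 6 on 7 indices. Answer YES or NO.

YES

Order a: b = (1, 1, 3, 5, 6, 7).
  b_1=1 ≤ 2
  b_2=1 ≤ 3
  b_3=3 ≤ 4
  b_4=5 ≤ 5
  b_5=6 ≤ 6
  b_6=7 ≤ 7
All bounds hold ⇒ YES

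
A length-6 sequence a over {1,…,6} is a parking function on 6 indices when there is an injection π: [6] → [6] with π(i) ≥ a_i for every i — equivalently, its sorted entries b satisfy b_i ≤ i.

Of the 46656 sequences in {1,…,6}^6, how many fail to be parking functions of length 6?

29849

|PF(6,6)| = (6+1−6)·(6+1)^{6−1} = 1·16807 = 16807
Check (3,6,4,6,6,6) → sorted (3,4,6,6,6,6): b_1=3>1, not a PF.
So 46656 − 16807 = 29849 fail.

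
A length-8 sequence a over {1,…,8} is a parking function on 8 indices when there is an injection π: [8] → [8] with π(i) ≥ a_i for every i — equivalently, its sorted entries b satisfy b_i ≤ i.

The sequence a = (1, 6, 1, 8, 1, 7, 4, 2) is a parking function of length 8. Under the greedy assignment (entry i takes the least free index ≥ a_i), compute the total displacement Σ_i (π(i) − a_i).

Σπ = 8·9/2 = 36 (π permutes [8]); Σa = 1+6+1+8+1+7+4+2 = 30; disp = 36−30 = 6.

6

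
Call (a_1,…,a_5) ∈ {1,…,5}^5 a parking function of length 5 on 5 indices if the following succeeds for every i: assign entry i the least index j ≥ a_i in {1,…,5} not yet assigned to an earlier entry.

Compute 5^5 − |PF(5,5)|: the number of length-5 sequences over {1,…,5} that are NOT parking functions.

1829

Count = (5+1−5)·(5+1)^{5−1} = 1·1296 = 1296 (Pollak)
Check (4,5,3,5,4) → sorted (3,4,4,5,5): b_1=3>1, not a PF.
5^5 − 1296 = 3125 − 1296 = 1829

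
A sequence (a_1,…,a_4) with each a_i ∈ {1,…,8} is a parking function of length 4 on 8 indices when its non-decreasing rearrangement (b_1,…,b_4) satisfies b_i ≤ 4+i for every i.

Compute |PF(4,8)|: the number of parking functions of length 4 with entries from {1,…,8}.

3645

#PF = (8−4+1)·(8+1)^(4−1) = 5·729 = 3645
Example (4,4,2,8) → sorted (2,4,4,8): b_i ≤ 4+i ∀i, a PF.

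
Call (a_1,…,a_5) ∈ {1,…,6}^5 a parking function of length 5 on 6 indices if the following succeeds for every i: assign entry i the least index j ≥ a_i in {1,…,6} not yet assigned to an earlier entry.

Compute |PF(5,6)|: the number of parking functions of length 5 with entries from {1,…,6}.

4802

#PF = 2·7^4 = 2·2401 = 4802
One tuple (1,1,4,4,4) → sorted (1,1,4,4,4): b_i ≤ 1+i ∀i, a PF.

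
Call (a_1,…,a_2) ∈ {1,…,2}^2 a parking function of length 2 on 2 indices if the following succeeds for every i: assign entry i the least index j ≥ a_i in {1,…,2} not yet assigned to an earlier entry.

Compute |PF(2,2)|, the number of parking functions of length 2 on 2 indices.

|PF(2,2)| = (2+1−2)·(2+1)^{2−1} = 1 · 3 = 3 (Konheim–Weiss)
Example (2,1) → sorted (1,2): b_i ≤ i ∀i, a PF.

3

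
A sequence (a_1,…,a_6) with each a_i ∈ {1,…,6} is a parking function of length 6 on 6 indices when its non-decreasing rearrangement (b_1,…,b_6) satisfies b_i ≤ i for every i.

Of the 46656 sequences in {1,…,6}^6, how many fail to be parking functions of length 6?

|PF| = (6+1−6)·(6+1)^{6−1} = 1·16807 = 16807
Check (2,5,4,5,5,4) → sorted (2,4,4,5,5,5): b_1=2>1, not a PF.
So 46656 − 16807 = 29849 fail.

29849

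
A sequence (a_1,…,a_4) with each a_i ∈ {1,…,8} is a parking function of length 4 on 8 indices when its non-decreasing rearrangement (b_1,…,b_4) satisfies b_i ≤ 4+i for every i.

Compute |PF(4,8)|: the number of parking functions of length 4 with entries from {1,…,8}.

3645

|PF(4,8)| = (8+1−4)·(8+1)^{4−1} = 5 · 729 = 3645 (Pollak)
Example (3,6,5,7) → sorted (3,5,6,7): b_i ≤ 4+i ∀i, a PF.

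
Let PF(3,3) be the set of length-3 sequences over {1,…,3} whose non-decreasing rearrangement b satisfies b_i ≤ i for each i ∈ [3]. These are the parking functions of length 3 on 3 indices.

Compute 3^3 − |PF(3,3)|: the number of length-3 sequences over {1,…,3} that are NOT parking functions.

#PF = (3−3+1)·(3+1)^(3−1) = 1×16 = 16 [KW]
Example (3,3,3) → sorted (3,3,3): b_1=3>1, not a PF.
3^3 − 16 = 27 − 16 = 11

11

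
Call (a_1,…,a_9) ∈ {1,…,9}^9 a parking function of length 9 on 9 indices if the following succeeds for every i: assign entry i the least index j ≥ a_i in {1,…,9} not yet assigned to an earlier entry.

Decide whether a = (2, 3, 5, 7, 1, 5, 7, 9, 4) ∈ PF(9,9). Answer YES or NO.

Sorted: b = (1, 2, 3, 4, 5, 5, 7, 7, 9).
  b_1=1 ≤ 1
  b_2=2 ≤ 2
  b_3=3 ≤ 3
  b_4=4 ≤ 4
  b_5=5 ≤ 5
  b_6=5 ≤ 6
  b_7=7 ≤ 7
  b_8=7 ≤ 8
  b_9=9 ≤ 9
All bounds hold ⇒ YES

YES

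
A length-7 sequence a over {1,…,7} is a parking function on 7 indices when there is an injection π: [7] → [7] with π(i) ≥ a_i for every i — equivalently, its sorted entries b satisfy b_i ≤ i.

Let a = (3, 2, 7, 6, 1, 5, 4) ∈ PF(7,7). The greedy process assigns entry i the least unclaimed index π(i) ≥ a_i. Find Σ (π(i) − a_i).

Σπ(i) = 1+…+7 = 28; Σa = 3+2+7+6+1+5+4 = 28; disp = 28−28 = 0.

0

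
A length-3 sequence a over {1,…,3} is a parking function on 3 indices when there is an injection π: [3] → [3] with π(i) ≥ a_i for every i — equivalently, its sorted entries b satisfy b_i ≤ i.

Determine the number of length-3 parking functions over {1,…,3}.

#PF = (4−3)·4^(3−1) = 1×16 = 16
Check (1,3,1) → sorted (1,1,3): b_i ≤ i ∀i, a PF.

16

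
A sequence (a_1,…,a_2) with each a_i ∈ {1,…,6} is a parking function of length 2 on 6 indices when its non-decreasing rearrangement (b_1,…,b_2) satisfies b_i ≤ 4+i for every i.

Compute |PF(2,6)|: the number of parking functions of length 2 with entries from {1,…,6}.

35

#PF = 5·7^1 = 5·7 = 35
One tuple (3,2) → sorted (2,3): b_i ≤ 4+i ∀i, a PF.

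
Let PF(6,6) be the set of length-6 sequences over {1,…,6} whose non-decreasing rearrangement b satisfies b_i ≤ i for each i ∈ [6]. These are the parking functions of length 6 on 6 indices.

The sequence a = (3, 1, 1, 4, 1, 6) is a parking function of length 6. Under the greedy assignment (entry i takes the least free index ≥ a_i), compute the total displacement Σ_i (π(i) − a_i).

5

Σπ(i) = 1+…+6 = 21; Σa = 3+1+1+4+1+6 = 16; disp = 21−16 = 5.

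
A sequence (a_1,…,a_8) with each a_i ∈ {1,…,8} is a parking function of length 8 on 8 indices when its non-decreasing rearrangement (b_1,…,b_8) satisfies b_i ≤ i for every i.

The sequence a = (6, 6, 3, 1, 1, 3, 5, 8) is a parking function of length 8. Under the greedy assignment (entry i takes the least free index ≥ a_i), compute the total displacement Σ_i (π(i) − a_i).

Σπ(i) = 1+…+8 = 36; Σa = 6+6+3+1+1+3+5+8 = 33; disp = 36−33 = 3.

3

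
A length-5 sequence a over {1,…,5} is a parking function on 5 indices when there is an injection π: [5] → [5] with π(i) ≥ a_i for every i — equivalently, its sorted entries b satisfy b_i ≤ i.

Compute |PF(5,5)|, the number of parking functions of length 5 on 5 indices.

|PF| = (6−5)·6^(5−1) = 1×1296 = 1296 (Konheim–Weiss)
E.g. (4,1,3,2,2) → sorted (1,2,2,3,4): b_i ≤ i ∀i, a PF.

1296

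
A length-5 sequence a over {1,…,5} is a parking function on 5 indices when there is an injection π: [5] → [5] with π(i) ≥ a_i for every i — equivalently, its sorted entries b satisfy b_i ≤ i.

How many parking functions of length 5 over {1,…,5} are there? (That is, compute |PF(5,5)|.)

1296

|PF| = 1·6^4 = 1 · 1296 = 1296 (Pollak)
E.g. (4,1,3,1,2) → sorted (1,1,2,3,4): b_i ≤ i ∀i, a PF.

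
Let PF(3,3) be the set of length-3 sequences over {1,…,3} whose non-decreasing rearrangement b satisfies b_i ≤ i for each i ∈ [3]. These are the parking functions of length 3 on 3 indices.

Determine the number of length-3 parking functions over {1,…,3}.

16

#PF = (3+1−3)·(3+1)^{3−1} = 1×16 = 16
Example (2,3,1) → sorted (1,2,3): b_i ≤ i ∀i, a PF.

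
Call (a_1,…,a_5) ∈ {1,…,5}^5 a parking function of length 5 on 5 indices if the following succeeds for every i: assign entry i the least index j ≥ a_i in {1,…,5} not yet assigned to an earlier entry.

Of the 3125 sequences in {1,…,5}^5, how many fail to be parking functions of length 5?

#PF = (6−5)·6^(5−1) = 1 · 1296 = 1296 (Pollak)
Example (4,1,1,5,5) → sorted (1,1,4,5,5): b_3=4>3, not a PF.
Total 3125; non-PF = 3125−1296 = 1829

1829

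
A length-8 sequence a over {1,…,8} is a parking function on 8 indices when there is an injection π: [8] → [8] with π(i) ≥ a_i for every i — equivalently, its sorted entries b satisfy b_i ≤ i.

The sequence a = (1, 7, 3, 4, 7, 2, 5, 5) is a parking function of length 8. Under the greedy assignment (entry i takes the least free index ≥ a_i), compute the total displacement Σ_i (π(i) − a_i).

Σπ = 8·9/2 = 36 (π permutes [8]); Σa = 1+7+3+4+7+2+5+5 = 34; disp = 36−34 = 2.

2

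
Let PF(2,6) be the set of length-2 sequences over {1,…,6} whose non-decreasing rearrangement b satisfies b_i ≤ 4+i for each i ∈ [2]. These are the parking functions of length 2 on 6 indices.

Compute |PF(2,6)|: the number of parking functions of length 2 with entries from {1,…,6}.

35

|PF(2,6)| = (6−2+1)·(6+1)^(2−1) = 5·7 = 35
E.g. (3,1) → sorted (1,3): b_i ≤ 4+i ∀i, a PF.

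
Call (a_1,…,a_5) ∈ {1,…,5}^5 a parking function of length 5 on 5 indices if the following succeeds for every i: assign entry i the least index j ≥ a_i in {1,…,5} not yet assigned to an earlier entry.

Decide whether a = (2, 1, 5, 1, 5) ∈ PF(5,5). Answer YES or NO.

NO

Order a: b = (1, 1, 2, 5, 5).
  b_1=1 ≤ 1
  b_2=1 ≤ 2
  b_3=2 ≤ 3
  b_4=5 > 4
  fails at i=4 ⇒ NO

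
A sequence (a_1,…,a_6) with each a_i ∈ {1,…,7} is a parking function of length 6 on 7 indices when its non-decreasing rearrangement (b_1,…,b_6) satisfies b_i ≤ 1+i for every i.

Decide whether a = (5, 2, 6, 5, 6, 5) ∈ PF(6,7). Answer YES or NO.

NO

Order a: b = (2, 5, 5, 5, 6, 6).
  b_1=2 ≤ 2
  b_2=5 > 3
  fails at i=2 ⇒ NO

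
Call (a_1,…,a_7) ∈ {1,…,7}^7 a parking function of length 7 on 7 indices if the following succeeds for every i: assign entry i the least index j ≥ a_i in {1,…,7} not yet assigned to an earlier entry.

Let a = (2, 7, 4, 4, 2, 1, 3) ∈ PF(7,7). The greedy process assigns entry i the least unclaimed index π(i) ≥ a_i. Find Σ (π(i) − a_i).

Σπ = 28 ({1..7} each once); Σa = 2+7+4+4+2+1+3 = 23; disp = 28−23 = 5.

5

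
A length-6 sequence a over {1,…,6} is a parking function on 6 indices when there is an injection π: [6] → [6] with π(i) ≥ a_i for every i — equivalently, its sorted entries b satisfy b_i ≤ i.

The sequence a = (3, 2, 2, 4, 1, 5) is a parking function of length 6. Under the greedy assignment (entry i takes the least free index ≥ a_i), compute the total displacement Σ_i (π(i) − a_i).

4

Σπ = 6·7/2 = 21 (π permutes [6]); Σa = 3+2+2+4+1+5 = 17; disp = 21−17 = 4.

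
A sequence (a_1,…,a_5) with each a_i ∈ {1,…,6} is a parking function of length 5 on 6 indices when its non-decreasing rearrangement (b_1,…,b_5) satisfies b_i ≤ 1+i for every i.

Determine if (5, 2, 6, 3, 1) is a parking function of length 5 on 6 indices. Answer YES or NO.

Sorted: b = (1, 2, 3, 5, 6).
  b_1=1 ≤ 2
  b_2=2 ≤ 3
  b_3=3 ≤ 4
  b_4=5 ≤ 5
  b_5=6 ≤ 6
All bounds hold ⇒ YES

YES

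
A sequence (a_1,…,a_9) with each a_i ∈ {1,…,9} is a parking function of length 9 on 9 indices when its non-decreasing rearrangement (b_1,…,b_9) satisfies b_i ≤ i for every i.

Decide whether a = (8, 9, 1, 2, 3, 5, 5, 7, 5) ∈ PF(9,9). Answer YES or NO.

Rearranged: b = (1, 2, 3, 5, 5, 5, 7, 8, 9).
  b_1=1 ≤ 1
  b_2=2 ≤ 2
  b_3=3 ≤ 3
  b_4=5 > 4
  fails at i=4 ⇒ NO

NO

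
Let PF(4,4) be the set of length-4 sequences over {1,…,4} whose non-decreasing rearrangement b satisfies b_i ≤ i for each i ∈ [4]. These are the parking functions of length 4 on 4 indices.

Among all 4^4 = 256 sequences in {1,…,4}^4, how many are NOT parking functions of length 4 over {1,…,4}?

131

|PF| = (4+1−4)·(4+1)^{4−1} = 1×125 = 125 (Pollak)
E.g. (4,4,2,2) → sorted (2,2,4,4): b_1=2>1, not a PF.
So 256 − 125 = 131 fail.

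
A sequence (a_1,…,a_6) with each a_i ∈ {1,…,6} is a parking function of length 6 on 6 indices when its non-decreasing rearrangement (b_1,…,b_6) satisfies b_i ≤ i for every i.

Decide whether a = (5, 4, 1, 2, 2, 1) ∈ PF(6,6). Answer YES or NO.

YES

Rearranged: b = (1, 1, 2, 2, 4, 5).
  b_1=1 ≤ 1
  b_2=1 ≤ 2
  b_3=2 ≤ 3
  b_4=2 ≤ 4
  b_5=4 ≤ 5
  b_6=5 ≤ 6
All bounds hold ⇒ YES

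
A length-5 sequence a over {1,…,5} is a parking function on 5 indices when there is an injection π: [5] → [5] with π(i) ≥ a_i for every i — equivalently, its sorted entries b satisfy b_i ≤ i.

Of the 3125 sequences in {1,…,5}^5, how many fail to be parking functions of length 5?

|PF(5,5)| = (5+1−5)·(5+1)^{5−1} = 1×1296 = 1296 (Konheim–Weiss)
Check (1,5,5,4,3) → sorted (1,3,4,5,5): b_2=3>2, not a PF.
So 3125 − 1296 = 1829 fail.

1829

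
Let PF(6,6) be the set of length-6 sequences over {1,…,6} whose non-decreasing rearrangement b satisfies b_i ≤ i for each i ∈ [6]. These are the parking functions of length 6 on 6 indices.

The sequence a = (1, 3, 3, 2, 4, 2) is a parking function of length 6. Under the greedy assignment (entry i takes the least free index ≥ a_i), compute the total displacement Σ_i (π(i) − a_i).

Σπ(i) = 1+…+6 = 21; Σa = 1+3+3+2+4+2 = 15; disp = 21−15 = 6.

6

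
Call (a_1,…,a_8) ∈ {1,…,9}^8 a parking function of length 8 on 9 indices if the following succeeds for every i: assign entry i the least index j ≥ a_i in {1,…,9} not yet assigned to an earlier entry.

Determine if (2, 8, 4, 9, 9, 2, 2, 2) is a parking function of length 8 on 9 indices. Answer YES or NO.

Order a: b = (2, 2, 2, 2, 4, 8, 9, 9).
  b_1=2 ≤ 2
  b_2=2 ≤ 3
  b_3=2 ≤ 4
  b_4=2 ≤ 5
  b_5=4 ≤ 6
  b_6=8 > 7
  fails at i=6 ⇒ NO

NO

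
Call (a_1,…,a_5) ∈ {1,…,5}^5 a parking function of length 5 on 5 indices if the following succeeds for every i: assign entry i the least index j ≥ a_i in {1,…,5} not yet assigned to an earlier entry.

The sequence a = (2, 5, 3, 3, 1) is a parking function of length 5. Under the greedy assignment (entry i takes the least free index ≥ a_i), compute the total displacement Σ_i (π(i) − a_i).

1

Σπ(i) = 1+…+5 = 15; Σa = 2+5+3+3+1 = 14; disp = 15−14 = 1.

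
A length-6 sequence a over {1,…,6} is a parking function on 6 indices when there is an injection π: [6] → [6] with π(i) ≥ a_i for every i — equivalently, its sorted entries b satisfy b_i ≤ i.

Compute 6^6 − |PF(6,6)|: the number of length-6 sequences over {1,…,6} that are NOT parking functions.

|PF| = (6−6+1)·(6+1)^(6−1) = 1·16807 = 16807 (Konheim–Weiss)
Check (6,6,5,6,3,6) → sorted (3,5,6,6,6,6): b_1=3>1, not a PF.
Total 46656; non-PF = 46656−16807 = 29849

29849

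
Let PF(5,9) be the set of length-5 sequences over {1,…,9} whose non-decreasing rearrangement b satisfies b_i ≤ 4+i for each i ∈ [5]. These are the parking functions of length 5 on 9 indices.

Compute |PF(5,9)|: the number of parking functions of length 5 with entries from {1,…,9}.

50000

#PF = (9−5+1)·(9+1)^(5−1) = 5 · 10000 = 50000 [KW]
Check (6,5,3,5,1) → sorted (1,3,5,5,6): b_i ≤ 4+i ∀i, a PF.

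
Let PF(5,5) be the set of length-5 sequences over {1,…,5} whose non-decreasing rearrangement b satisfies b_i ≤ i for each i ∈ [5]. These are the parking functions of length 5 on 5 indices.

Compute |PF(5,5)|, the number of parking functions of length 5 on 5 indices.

1296

|PF| = 1·6^4 = 1 · 1296 = 1296 [KW]
E.g. (4,3,5,2,1) → sorted (1,2,3,4,5): b_i ≤ i ∀i, a PF.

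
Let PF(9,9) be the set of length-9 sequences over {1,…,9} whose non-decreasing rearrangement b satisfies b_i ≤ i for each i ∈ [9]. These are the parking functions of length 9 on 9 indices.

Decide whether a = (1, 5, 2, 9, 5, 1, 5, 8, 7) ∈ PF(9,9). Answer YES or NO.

Order a: b = (1, 1, 2, 5, 5, 5, 7, 8, 9).
  b_1=1 ≤ 1
  b_2=1 ≤ 2
  b_3=2 ≤ 3
  b_4=5 > 4
  fails at i=4 ⇒ NO

NO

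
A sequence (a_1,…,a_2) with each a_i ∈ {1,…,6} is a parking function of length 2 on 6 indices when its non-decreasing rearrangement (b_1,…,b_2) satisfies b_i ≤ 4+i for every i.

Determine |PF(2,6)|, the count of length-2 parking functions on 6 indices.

|PF| = (6+1−2)·(6+1)^{2−1} = 5×7 = 35 (Pollak)
Example (6,1) → sorted (1,6): b_i ≤ 4+i ∀i, a PF.

35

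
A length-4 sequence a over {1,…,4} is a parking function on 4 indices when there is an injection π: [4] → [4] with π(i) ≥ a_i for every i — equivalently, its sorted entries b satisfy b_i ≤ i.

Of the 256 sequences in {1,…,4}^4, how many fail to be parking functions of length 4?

|PF(4,4)| = 1·5^3 = 1 · 125 = 125
Example (1,4,4,4) → sorted (1,4,4,4): b_2=4>2, not a PF.
4^4 − 125 = 256 − 125 = 131

131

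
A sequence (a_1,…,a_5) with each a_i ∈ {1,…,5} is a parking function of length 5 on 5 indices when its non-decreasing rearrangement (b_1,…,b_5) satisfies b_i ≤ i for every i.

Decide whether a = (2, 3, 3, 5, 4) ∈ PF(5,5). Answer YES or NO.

NO

Rearranged: b = (2, 3, 3, 4, 5).
  b_1=2 > 1
  fails at i=1 ⇒ NO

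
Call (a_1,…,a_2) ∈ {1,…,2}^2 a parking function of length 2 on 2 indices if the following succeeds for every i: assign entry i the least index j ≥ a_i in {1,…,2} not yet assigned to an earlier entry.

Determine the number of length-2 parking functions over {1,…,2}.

3

|PF| = (3−2)·3^(2−1) = 1·3 = 3 (Pollak)
Check (1,2) → sorted (1,2): b_i ≤ i ∀i, a PF.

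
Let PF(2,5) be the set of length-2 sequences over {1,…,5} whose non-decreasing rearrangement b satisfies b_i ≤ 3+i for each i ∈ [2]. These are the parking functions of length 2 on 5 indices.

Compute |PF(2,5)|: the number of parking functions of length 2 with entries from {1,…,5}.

24

|PF| = (5+1−2)·(5+1)^{2−1} = 4·6 = 24
Example (3,5) → sorted (3,5): b_i ≤ 3+i ∀i, a PF.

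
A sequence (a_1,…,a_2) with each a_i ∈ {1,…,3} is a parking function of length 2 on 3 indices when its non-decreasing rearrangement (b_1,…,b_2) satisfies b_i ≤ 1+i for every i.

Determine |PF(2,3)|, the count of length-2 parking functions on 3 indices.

|PF(2,3)| = (3+1−2)·(3+1)^{2−1} = 2×4 = 8 [KW]
E.g. (2,3) → sorted (2,3): b_i ≤ 1+i ∀i, a PF.

8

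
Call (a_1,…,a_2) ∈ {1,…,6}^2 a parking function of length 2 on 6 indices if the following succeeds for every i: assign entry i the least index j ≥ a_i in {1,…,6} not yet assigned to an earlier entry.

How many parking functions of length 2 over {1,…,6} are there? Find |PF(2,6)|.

|PF| = (7−2)·7^(2−1) = 5 · 7 = 35 (Konheim–Weiss)
Check (1,4) → sorted (1,4): b_i ≤ 4+i ∀i, a PF.

35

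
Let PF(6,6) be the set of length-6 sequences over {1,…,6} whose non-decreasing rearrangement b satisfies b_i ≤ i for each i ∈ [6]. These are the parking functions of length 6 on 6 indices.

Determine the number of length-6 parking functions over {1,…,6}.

|PF| = 1·7^5 = 1 · 16807 = 16807 (Konheim–Weiss)
Example (5,1,5,1,4,3) → sorted (1,1,3,4,5,5): b_i ≤ i ∀i, a PF.

16807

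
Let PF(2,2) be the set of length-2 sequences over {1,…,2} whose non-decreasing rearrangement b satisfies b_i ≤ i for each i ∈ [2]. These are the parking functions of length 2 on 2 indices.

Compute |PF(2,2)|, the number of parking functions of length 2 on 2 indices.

3

|PF| = 1·3^1 = 1×3 = 3 (Konheim–Weiss)
Example (2,1) → sorted (1,2): b_i ≤ i ∀i, a PF.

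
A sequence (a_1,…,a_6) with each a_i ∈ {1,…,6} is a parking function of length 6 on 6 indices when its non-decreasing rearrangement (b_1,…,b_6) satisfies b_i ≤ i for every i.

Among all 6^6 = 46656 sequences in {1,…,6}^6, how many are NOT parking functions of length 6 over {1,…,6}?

29849

|PF(6,6)| = (6+1−6)·(6+1)^{6−1} = 1×16807 = 16807
E.g. (3,1,6,2,6,6) → sorted (1,2,3,6,6,6): b_4=6>4, not a PF.
6^6 − 16807 = 46656 − 16807 = 29849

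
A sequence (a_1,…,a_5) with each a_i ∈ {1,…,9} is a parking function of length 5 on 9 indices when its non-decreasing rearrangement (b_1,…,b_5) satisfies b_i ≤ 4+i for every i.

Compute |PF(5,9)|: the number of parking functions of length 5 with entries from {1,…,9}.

#PF = (10−5)·10^(5−1) = 5×10000 = 50000 [KW]
Check (2,5,5,2,9) → sorted (2,2,5,5,9): b_i ≤ 4+i ∀i, a PF.

50000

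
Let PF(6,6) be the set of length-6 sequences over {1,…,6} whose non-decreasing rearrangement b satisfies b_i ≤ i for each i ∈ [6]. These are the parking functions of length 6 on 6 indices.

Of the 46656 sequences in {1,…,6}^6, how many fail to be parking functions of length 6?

|PF| = (6+1−6)·(6+1)^{6−1} = 1·16807 = 16807 (Pollak)
Example (5,2,2,5,4,3) → sorted (2,2,3,4,5,5): b_1=2>1, not a PF.
Total 46656; non-PF = 46656−16807 = 29849

29849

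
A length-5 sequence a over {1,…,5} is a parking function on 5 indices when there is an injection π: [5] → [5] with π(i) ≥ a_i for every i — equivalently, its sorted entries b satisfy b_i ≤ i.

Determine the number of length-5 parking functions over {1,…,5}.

1296

|PF| = 1·6^4 = 1·1296 = 1296 (Pollak)
One tuple (3,3,1,5,2) → sorted (1,2,3,3,5): b_i ≤ i ∀i, a PF.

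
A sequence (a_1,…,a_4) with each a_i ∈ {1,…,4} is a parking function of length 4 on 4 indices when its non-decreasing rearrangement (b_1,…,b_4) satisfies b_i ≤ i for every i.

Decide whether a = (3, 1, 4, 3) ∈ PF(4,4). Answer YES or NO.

Rearranged: b = (1, 3, 3, 4).
  b_1=1 ≤ 1
  b_2=3 > 2
  fails at i=2 ⇒ NO

NO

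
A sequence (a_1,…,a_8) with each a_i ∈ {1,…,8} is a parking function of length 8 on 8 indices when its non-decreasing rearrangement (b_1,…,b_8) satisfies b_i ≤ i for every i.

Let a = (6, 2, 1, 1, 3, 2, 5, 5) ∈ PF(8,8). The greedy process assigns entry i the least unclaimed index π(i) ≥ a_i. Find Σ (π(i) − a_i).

11

Σπ(i) = 1+…+8 = 36; Σa = 6+2+1+1+3+2+5+5 = 25; disp = 36−25 = 11.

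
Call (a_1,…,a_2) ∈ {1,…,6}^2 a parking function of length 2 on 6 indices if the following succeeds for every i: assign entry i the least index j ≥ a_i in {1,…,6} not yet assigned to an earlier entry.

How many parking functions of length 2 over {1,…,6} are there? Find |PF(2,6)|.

|PF(2,6)| = (6+1−2)·(6+1)^{2−1} = 5·7 = 35 (Konheim–Weiss)
Check (6,1) → sorted (1,6): b_i ≤ 4+i ∀i, a PF.

35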